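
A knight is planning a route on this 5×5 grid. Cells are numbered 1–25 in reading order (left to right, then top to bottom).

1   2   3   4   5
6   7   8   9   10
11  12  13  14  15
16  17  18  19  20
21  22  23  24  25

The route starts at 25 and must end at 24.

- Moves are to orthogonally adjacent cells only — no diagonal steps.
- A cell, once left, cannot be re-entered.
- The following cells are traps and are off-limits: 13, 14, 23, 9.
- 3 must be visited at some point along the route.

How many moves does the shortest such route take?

Any route passes through 3 somewhere between 25 and 24. Summing Manhattan distances along the two legs (25 → 3 → 24) gives a lower bound of 6 + 5 = 11 moves.
That bound ignores the blocked cells. Measuring each leg by the fewest moves that actually steer around them (25→3: 6; 3→24: 7) raises the lower bound to 13.
A route of 13 moves exists: 25 → 20 → 15 → 10 → 5 → 4 → 3 → 8 → 7 → 12 → 17 → 18 → 19 → 24.
Since 13 matches that lower bound, it is optimal.

13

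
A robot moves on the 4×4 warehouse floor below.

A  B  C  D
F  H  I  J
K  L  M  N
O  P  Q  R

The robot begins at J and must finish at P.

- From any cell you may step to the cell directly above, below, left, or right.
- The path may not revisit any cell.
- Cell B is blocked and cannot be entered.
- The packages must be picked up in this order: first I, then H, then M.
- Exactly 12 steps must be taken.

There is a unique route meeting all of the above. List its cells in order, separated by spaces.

The waypoints must appear in the order I, H, M, with no cell reused.
Route from J: up to D, left to C, down to I, 2× left (reaching F), down to K, 3× right (reaching N), down to R, 2× left (reaching P) — 12 moves in all.
Check: order respected (I at step 3, H at step 4, M at step 8); 12 moves as required.

J D C I H F K L M N R Q P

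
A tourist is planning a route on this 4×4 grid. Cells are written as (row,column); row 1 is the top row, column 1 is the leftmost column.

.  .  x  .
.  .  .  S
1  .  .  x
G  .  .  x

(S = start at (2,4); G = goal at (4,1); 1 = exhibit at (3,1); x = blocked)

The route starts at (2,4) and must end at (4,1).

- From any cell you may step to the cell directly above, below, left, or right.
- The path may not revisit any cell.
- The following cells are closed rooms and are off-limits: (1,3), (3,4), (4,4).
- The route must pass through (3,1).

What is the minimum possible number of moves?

5

Any route passes through (3,1) somewhere between (2,4) and (4,1). Summing Manhattan distances along the two legs ((2,4) → (3,1) → (4,1)) gives a lower bound of 4 + 1 = 5 moves.
A route of 5 moves achieves this: (2,4) → (2,3) → (3,3) → (3,2) → (3,1) → (4,1).
Since 5 matches the lower bound, it is optimal.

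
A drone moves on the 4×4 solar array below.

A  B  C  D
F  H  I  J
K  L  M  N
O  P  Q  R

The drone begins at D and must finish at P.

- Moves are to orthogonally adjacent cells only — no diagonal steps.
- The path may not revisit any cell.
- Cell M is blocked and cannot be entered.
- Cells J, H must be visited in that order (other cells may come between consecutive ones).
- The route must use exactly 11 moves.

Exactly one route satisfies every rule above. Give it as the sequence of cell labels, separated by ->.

The waypoints must appear in the order J, H, with no cell reused.
Route from D: down 1 to J, left 1 to I, up 1 to C, left 2 to A, down 1 to F, right 1 to H, down 1 to L, left 1 to K, down 1 to O, right 1 to P — 11 moves in all.
Check: order respected (J at step 1, H at step 7); 11 moves as required.

D -> J -> I -> C -> B -> A -> F -> H -> L -> K -> O -> P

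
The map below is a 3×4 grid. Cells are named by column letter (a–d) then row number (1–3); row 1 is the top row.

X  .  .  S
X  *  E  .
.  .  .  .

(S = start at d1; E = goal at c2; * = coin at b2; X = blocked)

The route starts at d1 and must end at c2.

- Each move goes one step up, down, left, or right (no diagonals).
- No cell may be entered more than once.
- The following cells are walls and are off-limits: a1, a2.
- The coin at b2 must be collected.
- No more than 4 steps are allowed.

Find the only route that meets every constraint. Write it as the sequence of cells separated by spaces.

The budget equals the shortest possible length, so every move has to be on a shortest route through the required cells.
Route from d1: 2× left (reaching b1), down to b2, right to c2 — 4 moves in all.
Check: all required cells visited; 4 ≤ 4 moves.

d1 c1 b1 b2 c2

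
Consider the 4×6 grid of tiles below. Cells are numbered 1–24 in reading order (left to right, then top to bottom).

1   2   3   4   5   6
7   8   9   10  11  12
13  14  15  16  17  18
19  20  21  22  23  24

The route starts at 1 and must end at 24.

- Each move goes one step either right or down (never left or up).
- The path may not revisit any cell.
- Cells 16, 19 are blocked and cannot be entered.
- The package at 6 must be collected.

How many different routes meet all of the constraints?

A right/down-only route from 1 to 24 makes exactly 3 down-moves and 5 right-moves in some order.
With no other constraints that would be C(8,3) = 56 routes.
Split at 6 and multiply the segment counts (each segment already excludes blocked cells): 1→6: 1; 6→24: 1; product = 1.
That gives 1 route.

1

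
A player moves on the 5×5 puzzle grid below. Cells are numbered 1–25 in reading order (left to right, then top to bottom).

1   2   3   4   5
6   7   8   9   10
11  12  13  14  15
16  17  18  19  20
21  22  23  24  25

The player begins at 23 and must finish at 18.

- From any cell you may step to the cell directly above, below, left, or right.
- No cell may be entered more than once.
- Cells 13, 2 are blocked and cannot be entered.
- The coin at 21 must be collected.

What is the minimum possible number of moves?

5

Any route passes through 21 somewhere between 23 and 18. Summing Manhattan distances along the two legs (23 → 21 → 18) gives a lower bound of 2 + 3 = 5 moves.
A route of 5 moves achieves this: 23 → 22 → 21 → 16 → 17 → 18.
Since 5 matches the lower bound, it is optimal.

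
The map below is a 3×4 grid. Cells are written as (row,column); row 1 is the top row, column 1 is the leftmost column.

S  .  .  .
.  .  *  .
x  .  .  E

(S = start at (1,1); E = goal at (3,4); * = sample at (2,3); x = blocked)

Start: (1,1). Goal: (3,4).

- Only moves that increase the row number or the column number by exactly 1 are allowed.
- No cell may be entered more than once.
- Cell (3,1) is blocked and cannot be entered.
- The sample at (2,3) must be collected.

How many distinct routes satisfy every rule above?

A right/down-only route from (1,1) to (3,4) makes exactly 2 down-moves and 3 right-moves in some order.
With no other constraints that would be C(5,2) = 10 routes.
Split at (2,3) and multiply the segment counts (each segment already excludes blocked cells): (1,1)→(2,3): 3; (2,3)→(3,4): 2; product = 6.
That gives 6 routes.

6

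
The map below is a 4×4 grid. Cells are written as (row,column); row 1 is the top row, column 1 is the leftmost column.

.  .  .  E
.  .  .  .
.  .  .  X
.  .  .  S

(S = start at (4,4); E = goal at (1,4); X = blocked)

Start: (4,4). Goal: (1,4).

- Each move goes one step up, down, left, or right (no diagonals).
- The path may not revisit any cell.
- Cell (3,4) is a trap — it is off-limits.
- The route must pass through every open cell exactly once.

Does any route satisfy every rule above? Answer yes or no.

Colour the cells like a checkerboard: each orthogonal step flips colour, so a Hamiltonian route alternates colours. Here there are 8 cells of one colour and 7 of the other, with start on the opposite colour to the goal — the counts and endpoints can't be arranged into an alternating sequence of length 15, so no Hamiltonian route exists.

no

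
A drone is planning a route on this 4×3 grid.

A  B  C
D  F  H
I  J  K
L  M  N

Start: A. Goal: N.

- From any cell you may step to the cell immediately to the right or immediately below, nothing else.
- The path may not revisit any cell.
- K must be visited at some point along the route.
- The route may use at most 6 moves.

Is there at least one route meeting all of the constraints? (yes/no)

yes

One route that works: A → D → I → J → K → N.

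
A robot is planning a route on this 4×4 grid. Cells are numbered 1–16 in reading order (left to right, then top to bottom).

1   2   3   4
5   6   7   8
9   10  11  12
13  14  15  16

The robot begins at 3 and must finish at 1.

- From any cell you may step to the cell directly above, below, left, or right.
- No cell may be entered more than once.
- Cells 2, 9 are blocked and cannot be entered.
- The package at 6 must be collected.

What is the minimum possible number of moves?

4

Any route passes through 6 somewhere between 3 and 1. Summing Manhattan distances along the two legs (3 → 6 → 1) gives a lower bound of 2 + 2 = 4 moves.
A route of 4 moves achieves this: 3 → 7 → 6 → 5 → 1.
Since 4 matches the lower bound, it is optimal.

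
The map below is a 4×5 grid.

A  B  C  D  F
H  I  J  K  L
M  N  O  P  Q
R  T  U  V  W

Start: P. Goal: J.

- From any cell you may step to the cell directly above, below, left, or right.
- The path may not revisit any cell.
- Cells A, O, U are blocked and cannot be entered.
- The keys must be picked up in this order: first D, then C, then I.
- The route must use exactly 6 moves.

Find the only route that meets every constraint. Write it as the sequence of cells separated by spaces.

P K D C B I J

The waypoints must appear in the order D, C, I, with no cell reused.
Route from P: 2× up (reaching D), 2× left (reaching B), down to I, right to J — 6 moves in all.
Check: order respected (D at step 2, C at step 3, I at step 5); 6 moves as required.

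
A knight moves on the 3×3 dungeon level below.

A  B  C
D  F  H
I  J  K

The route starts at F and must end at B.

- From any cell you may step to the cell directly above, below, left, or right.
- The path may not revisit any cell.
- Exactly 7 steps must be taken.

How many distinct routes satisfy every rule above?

2

Need simple routes of exactly 7 moves from F to B (Manhattan distance 1, so 3 moves are spent on a detour and 3 undoing it).
Enumerating: F D I J K H C B | F H K J I D A B.
That gives 2 routes.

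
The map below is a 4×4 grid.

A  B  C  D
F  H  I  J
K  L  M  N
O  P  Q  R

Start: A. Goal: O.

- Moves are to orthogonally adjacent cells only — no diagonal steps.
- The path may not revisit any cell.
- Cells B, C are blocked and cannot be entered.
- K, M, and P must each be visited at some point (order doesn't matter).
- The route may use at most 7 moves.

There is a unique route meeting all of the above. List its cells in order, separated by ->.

A -> F -> K -> L -> M -> Q -> P -> O

The 7-move cap with required stops at K, M, P leaves no slack for detours.
Route from A: 2× down (reaching K), 2× right (reaching M), down to Q, 2× left (reaching O) — 7 moves in all.
Check: all required cells visited; 7 ≤ 7 moves.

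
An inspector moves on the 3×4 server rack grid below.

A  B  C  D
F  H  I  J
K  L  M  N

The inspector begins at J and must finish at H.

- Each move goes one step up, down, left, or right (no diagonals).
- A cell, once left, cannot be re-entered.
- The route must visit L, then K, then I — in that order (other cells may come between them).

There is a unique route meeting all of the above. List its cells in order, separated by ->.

J -> N -> M -> L -> K -> F -> A -> B -> C -> I -> H

The waypoints must appear in the order L, K, I, with no cell reused.
Route from J: down to N, 3× left (reaching K), 2× up (reaching A), 2× right (reaching C), down to I, left to H — 10 moves in all.
Check: order respected (L at step 3, K at step 4, I at step 9).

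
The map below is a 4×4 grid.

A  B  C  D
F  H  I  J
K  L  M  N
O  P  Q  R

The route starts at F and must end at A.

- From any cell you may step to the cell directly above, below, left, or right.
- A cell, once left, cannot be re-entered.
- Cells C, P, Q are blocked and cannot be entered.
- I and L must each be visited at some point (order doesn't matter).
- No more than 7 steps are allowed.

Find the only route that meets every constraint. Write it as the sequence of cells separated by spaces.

F K L M I H B A

Any route must reach I and L and still end at A within 7 moves, so the order of the required stops is forced.
Route from F: down 1 to K, right 2 to M, up 1 to I, left 1 to H, up 1 to B, left 1 to A — 7 moves in all.
Check: all required cells visited; 7 ≤ 7 moves.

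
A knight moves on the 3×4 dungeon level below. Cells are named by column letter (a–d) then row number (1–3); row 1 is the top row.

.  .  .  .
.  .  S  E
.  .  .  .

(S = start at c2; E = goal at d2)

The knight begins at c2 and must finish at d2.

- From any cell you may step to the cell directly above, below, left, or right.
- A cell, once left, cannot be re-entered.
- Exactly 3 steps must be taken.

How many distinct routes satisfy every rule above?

Need simple routes of exactly 3 moves from c2 to d2 (Manhattan distance 1, so 1 moves are spent on a detour and 1 undoing it).
Enumerating: c2 c1 d1 d2 | c2 c3 d3 d2.
That gives 2 routes.

2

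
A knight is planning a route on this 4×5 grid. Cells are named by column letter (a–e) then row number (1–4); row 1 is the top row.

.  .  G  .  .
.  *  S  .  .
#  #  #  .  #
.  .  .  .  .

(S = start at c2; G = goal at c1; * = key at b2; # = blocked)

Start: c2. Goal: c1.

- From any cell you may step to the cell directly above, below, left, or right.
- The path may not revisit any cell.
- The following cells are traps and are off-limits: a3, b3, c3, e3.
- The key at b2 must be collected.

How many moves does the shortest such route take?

3

Any route passes through b2 somewhere between c2 and c1. Summing Manhattan distances along the two legs (c2 → b2 → c1) gives a lower bound of 1 + 2 = 3 moves.
A route of 3 moves achieves this: c2 → b2 → b1 → c1.
Since 3 matches the lower bound, it is optimal.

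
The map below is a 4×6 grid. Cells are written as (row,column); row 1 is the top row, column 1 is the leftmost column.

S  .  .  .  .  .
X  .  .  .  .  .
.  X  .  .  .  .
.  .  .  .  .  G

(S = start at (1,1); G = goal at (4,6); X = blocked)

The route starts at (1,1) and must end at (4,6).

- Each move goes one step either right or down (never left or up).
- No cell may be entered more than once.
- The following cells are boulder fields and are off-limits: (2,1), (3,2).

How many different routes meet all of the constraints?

A right/down-only route from (1,1) to (4,6) makes exactly 3 down-moves and 5 right-moves in some order.
With no other constraints that would be C(8,3) = 56 routes.
Subtract routes through each blocked cell (inclusion–exclusion for overlaps): − through (2,1): 21 − through (3,2): 15 + through (2,1)&(3,2): 10 → 30.
That gives 30 routes.

30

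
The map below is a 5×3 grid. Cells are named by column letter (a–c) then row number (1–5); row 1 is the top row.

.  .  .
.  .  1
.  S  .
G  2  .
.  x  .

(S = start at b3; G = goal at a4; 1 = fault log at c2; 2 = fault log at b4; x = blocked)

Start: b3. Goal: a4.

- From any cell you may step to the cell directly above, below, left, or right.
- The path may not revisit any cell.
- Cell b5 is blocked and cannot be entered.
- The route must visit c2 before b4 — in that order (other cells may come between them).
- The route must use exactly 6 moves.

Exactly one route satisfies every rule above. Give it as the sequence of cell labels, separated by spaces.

b3 b2 c2 c3 c4 b4 a4

The waypoints must appear in the order c2, b4, with no cell reused.
Route from b3: up 1 to b2, right 1 to c2, down 2 to c4, left 2 to a4 — 6 moves in all.
Check: order respected (1 at step 2, 2 at step 5); 6 moves as required.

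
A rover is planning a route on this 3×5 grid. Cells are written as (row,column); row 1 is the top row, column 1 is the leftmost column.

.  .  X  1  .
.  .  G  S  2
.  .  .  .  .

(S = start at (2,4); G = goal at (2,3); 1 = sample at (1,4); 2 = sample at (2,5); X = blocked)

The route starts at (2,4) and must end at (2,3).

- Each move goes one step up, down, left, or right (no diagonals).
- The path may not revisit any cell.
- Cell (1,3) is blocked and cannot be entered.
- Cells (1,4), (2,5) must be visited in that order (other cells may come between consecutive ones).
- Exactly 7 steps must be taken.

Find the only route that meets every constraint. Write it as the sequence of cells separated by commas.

(2,4), (1,4), (1,5), (2,5), (3,5), (3,4), (3,3), (2,3)

The waypoints must appear in the order (1,4), (2,5), with no cell reused.
Route from (2,4): up 1 to (1,4), right 1 to (1,5), down 2 to (3,5), left 2 to (3,3), up 1 to (2,3) — 7 moves in all.
Check: order respected (1 at step 1, 2 at step 3); 7 moves as required.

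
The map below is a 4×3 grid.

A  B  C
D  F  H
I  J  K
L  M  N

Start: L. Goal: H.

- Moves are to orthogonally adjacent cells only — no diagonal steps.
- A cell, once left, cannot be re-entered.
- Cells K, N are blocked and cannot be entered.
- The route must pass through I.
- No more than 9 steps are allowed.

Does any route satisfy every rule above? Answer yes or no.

yes

One route that works: L → I → D → F → H.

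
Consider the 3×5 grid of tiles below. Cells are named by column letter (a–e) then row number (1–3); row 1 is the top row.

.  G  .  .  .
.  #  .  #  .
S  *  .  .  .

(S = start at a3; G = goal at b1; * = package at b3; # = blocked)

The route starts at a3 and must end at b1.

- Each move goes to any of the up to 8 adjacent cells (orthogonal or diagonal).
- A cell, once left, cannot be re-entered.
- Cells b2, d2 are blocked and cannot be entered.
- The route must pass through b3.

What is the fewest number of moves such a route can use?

3

Any route passes through b3 somewhere between a3 and b1. Summing Chebyshev distances along the two legs (a3 → b3 → b1) gives a lower bound of 1 + 2 = 3 moves.
A route of 3 moves achieves this: a3 → b3 → a2 → b1.
Since 3 matches the lower bound, it is optimal.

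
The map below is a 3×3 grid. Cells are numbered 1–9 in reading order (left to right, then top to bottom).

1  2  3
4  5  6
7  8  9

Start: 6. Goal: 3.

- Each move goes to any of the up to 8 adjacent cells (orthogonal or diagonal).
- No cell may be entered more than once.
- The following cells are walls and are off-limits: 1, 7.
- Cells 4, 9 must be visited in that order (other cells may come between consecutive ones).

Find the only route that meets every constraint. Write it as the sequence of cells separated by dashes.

The waypoints must appear in the order 4, 9, with no cell reused.
Route from 6: up-left 1 to 2, down-left 1 to 4, down-right 1 to 8, right 1 to 9, up-left 1 to 5, up-right 1 to 3 — 6 moves in all.
Check: order respected (4 at step 2, 9 at step 4).

6 - 2 - 4 - 8 - 9 - 5 - 3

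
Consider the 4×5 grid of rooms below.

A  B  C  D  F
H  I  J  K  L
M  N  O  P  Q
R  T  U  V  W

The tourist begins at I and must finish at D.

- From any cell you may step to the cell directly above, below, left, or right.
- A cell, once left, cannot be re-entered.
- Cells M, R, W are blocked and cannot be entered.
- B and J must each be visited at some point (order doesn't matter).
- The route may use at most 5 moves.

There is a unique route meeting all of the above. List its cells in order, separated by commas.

I, B, C, J, K, D

The 5-move cap with required stops at B, J leaves no slack for detours.
Route from I: up 1 to B, right 1 to C, down 1 to J, right 1 to K, up 1 to D — 5 moves in all.
Check: all required cells visited; 5 ≤ 5 moves.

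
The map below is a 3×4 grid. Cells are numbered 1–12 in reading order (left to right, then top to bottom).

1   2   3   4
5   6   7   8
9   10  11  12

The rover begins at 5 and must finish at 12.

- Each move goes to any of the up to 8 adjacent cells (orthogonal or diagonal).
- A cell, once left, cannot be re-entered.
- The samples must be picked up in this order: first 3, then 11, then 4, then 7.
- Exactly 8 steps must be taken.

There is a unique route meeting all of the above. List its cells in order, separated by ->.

5 -> 2 -> 3 -> 6 -> 11 -> 8 -> 4 -> 7 -> 12

The waypoints must appear in the order 3, 11, 4, 7, with no cell reused.
Route from 5: up-right to 2, right to 3, down-left to 6, down-right to 11, up-right to 8, up to 4, down-left to 7, down-right to 12 — 8 moves in all.
Check: order respected (3 at step 2, 11 at step 4, 4 at step 6, 7 at step 7); 8 moves as required.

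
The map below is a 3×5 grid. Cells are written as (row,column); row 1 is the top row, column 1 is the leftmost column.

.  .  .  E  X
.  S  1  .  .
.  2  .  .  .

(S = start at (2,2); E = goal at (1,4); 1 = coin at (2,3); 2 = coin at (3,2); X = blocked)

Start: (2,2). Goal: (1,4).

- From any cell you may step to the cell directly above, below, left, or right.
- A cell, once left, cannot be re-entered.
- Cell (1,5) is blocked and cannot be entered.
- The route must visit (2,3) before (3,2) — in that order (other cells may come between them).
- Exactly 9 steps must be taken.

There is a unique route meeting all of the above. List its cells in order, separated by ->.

(2,2) -> (2,3) -> (3,3) -> (3,2) -> (3,1) -> (2,1) -> (1,1) -> (1,2) -> (1,3) -> (1,4)

The waypoints must appear in the order (2,3), (3,2), with no cell reused.
Route from (2,2): right to (2,3), down to (3,3), 2× left (reaching (3,1)), 2× up (reaching (1,1)), 3× right (reaching (1,4)) — 9 moves in all.
Check: order respected (1 at step 1, 2 at step 3); 9 moves as required.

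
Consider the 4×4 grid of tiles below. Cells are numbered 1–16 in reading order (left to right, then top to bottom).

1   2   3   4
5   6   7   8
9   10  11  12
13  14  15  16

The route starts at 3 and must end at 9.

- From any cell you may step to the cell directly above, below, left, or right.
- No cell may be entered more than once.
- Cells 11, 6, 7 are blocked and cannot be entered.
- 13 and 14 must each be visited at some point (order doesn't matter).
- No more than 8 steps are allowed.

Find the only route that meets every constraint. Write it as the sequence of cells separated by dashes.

3 - 4 - 8 - 12 - 16 - 15 - 14 - 13 - 9

Any route must reach 13 and 14 and still end at 9 within 8 moves, so the order of the required stops is forced.
Route from 3: right 1 to 4, down 3 to 16, left 3 to 13, up 1 to 9 — 8 moves in all.
Check: all required cells visited; 8 ≤ 8 moves.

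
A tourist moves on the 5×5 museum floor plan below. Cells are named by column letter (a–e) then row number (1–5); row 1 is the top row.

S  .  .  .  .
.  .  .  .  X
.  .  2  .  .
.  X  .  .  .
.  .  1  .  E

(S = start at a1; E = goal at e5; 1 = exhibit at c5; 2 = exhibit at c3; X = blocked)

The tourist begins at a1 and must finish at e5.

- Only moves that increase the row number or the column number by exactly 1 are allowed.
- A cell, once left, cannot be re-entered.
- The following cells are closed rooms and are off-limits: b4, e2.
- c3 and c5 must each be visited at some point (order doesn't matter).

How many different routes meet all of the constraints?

A right/down-only route from a1 to e5 makes exactly 4 down-moves and 4 right-moves in some order.
With no other constraints that would be C(8,4) = 70 routes.
A monotone route can only reach the required cells in the order c3, c5, so split there and multiply the segment counts (each segment already excludes blocked cells): a1→c3: 6; c3→c5: 1; c5→e5: 1; product = 6.
That gives 6 routes.

6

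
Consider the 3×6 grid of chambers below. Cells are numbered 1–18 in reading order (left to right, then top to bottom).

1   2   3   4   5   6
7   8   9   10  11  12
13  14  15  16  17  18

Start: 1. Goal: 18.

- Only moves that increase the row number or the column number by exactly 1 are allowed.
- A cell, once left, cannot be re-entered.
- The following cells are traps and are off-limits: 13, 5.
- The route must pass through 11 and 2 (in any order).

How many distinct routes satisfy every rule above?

A right/down-only route from 1 to 18 makes exactly 2 down-moves and 5 right-moves in some order.
With no other constraints that would be C(7,2) = 21 routes.
A monotone route can only reach the required cells in the order 2, 11, so split there and multiply the segment counts (each segment already excludes blocked cells): 1→2: 1; 2→11: 3; 11→18: 2; product = 6.
That gives 6 routes.

6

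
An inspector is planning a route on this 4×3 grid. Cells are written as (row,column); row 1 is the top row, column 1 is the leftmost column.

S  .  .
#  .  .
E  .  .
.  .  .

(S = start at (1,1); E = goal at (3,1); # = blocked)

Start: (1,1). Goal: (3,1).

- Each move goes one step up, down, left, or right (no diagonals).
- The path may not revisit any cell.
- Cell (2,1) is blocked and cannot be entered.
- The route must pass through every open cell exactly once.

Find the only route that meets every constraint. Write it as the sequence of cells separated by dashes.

Need to visit all 11 open cells exactly once, starting at (1,1) and ending at (3,1).
Cell (4,1) has only two open neighbours ((3,1) and (4,2)), so the path must pass straight through it: one of those is the cell it's entered from and the other is where it exits.
Route from (1,1): 2× right (reaching (1,3)), down to (2,3), left to (2,2), down to (3,2), right to (3,3), down to (4,3), 2× left (reaching (4,1)), up to (3,1) — 10 moves in all.
Check: all 11 open cells covered.

(1,1) - (1,2) - (1,3) - (2,3) - (2,2) - (3,2) - (3,3) - (4,3) - (4,2) - (4,1) - (3,1)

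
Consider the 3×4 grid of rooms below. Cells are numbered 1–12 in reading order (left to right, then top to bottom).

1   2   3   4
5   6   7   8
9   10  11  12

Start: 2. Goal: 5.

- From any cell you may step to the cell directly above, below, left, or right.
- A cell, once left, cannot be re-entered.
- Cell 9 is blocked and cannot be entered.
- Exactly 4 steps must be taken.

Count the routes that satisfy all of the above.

Need simple routes of exactly 4 moves from 2 to 5 (Manhattan distance 2, so 1 moves are spent on a detour and 1 undoing it).
Enumerating: 2 3 7 6 5.
That gives 1 route.

1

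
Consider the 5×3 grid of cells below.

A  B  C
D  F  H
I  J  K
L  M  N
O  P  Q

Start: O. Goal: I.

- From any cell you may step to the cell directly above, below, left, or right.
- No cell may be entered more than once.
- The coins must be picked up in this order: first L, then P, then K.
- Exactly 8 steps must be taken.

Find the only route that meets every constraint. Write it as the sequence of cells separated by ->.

The waypoints must appear in the order L, P, K, with no cell reused.
Route from O: up to L, right to M, down to P, right to Q, 2× up (reaching K), 2× left (reaching I) — 8 moves in all.
Check: order respected (L at step 1, P at step 3, K at step 6); 8 moves as required.

O -> L -> M -> P -> Q -> N -> K -> J -> I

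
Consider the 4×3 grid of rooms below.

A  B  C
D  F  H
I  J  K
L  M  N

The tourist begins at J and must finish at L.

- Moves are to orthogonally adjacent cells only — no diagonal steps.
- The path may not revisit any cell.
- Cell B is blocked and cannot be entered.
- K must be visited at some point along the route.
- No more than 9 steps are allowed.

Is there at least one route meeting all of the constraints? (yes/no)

One route that works: J → K → N → M → L.

yes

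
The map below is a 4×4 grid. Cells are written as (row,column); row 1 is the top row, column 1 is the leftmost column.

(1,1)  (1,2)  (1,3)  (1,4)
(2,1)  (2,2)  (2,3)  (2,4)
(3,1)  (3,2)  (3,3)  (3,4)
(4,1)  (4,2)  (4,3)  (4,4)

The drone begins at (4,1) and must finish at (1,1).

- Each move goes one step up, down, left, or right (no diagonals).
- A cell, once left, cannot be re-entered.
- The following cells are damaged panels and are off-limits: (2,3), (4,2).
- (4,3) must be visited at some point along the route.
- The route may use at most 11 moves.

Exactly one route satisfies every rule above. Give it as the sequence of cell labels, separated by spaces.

The budget equals the shortest possible length, so every move has to be on a shortest route through the required cells.
Route from (4,1): up to (3,1), 2× right (reaching (3,3)), down to (4,3), right to (4,4), 3× up (reaching (1,4)), 3× left (reaching (1,1)) — 11 moves in all.
Check: all required cells visited; 11 ≤ 11 moves.

(4,1) (3,1) (3,2) (3,3) (4,3) (4,4) (3,4) (2,4) (1,4) (1,3) (1,2) (1,1)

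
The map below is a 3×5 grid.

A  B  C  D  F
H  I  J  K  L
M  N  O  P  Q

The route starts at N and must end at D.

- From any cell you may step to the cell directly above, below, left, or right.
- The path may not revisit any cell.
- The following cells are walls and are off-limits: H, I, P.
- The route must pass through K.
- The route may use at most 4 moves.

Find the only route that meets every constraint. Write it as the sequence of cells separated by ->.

N -> O -> J -> K -> D

Any route must reach K and still end at D within 4 moves, so the order of the required stops is forced.
Route from N: right to O, up to J, right to K, up to D — 4 moves in all.
Check: all required cells visited; 4 ≤ 4 moves.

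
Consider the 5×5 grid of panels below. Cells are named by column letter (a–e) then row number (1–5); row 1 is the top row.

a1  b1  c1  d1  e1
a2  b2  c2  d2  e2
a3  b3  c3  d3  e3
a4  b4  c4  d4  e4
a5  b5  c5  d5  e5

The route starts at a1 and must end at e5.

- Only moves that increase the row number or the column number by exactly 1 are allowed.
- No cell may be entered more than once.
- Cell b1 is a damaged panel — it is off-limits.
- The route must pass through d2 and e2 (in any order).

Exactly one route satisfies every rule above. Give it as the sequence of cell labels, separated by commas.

a1, a2, b2, c2, d2, e2, e3, e4, e5

Moves only go right or down, so the column and row indices never decrease.
Route from a1: down 1 to a2, right 4 to e2, down 3 to e5 — 8 moves in all.
Check: all required cells visited.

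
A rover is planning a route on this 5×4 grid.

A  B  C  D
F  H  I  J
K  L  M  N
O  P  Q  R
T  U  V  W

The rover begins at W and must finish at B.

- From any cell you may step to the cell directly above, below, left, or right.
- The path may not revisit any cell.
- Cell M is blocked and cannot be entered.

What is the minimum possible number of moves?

The Manhattan distance from W to B is |5−1| + |4−2| = 6, so at least 6 moves are needed.
A route of 6 moves achieves this: W → R → N → J → D → C → B.
Since 6 matches the lower bound, it is optimal.

6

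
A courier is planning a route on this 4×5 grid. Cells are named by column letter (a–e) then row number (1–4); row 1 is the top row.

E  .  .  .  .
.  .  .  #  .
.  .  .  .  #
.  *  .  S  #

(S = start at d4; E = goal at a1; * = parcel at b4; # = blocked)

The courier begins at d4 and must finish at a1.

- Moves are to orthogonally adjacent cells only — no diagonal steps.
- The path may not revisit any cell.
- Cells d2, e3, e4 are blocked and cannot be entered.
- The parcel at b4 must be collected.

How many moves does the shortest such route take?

Any route passes through b4 somewhere between d4 and a1. Summing Manhattan distances along the two legs (d4 → b4 → a1) gives a lower bound of 2 + 4 = 6 moves.
A route of 6 moves achieves this: d4 → c4 → b4 → b3 → b2 → b1 → a1.
Since 6 matches the lower bound, it is optimal.

6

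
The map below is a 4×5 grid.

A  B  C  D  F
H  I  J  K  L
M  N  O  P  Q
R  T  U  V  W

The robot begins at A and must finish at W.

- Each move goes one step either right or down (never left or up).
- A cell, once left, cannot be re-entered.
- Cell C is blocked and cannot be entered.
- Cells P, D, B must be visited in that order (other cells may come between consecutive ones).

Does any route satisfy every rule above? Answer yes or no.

D lies above P, so going from P to D would need an upward move — but moves only go right/down, so P cannot be visited before D.

no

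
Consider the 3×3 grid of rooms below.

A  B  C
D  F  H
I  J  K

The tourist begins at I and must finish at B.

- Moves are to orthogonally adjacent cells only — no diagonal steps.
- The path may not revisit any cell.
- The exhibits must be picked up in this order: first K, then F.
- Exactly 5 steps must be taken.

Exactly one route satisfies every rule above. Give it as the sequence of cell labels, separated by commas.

I, J, K, H, F, B

The waypoints must appear in the order K, F, with no cell reused.
Route from I: 2× right (reaching K), up to H, left to F, up to B — 5 moves in all.
Check: order respected (K at step 2, F at step 4); 5 moves as required.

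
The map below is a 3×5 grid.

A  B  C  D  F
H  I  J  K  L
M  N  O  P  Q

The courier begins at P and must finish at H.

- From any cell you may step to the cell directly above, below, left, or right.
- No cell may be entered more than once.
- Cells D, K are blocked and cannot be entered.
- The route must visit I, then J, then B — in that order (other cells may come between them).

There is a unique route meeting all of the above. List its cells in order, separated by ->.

The waypoints must appear in the order I, J, B, with no cell reused.
Route from P: 2× left (reaching N), up to I, right to J, up to C, 2× left (reaching A), down to H — 8 moves in all.
Check: order respected (I at step 3, J at step 4, B at step 6).

P -> O -> N -> I -> J -> C -> B -> A -> H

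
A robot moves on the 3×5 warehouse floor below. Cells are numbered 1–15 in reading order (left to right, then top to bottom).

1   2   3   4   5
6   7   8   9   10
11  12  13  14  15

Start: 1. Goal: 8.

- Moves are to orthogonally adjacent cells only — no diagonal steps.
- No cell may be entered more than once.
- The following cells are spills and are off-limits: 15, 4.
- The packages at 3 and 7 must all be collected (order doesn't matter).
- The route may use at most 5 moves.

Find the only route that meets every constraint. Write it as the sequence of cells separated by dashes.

1 - 6 - 7 - 2 - 3 - 8

Any route must reach 3 and 7 and still end at 8 within 5 moves, so the order of the required stops is forced.
Route from 1: down to 6, right to 7, up to 2, right to 3, down to 8 — 5 moves in all.
Check: all required cells visited; 5 ≤ 5 moves.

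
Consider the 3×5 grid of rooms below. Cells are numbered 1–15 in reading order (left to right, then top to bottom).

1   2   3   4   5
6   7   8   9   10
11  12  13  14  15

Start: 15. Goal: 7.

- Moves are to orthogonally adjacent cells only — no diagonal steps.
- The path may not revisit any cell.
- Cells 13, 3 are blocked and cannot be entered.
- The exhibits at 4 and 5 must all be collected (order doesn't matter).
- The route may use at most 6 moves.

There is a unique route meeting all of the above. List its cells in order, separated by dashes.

The budget equals the shortest possible length, so every move has to be on a shortest route through the required cells.
Route from 15: 2× up (reaching 5), left to 4, down to 9, 2× left (reaching 7) — 6 moves in all.
Check: all required cells visited; 6 ≤ 6 moves.

15 - 10 - 5 - 4 - 9 - 8 - 7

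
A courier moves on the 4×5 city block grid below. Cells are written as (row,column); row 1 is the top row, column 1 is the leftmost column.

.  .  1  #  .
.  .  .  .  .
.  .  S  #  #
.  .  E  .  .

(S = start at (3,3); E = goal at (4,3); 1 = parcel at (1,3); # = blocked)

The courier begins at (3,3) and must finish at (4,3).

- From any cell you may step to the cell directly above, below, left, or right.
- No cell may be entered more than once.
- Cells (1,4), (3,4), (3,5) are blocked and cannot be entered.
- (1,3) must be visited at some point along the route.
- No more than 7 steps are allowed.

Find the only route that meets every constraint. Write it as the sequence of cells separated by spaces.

(3,3) (2,3) (1,3) (1,2) (2,2) (3,2) (4,2) (4,3)

The 7-move cap with required stops at (1,3) leaves no slack for detours.
Route from (3,3): up 2 to (1,3), left 1 to (1,2), down 3 to (4,2), right 1 to (4,3) — 7 moves in all.
Check: all required cells visited; 7 ≤ 7 moves.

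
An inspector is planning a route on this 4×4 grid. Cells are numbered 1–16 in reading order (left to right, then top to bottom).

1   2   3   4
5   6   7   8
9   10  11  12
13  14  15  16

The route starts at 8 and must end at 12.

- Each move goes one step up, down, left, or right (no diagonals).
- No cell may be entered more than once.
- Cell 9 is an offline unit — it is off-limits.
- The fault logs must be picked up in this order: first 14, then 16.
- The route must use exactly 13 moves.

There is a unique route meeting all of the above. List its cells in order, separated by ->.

The waypoints must appear in the order 14, 16, with no cell reused.
Route from 8: up 1 to 4, left 3 to 1, down 1 to 5, right 2 to 7, down 1 to 11, left 1 to 10, down 1 to 14, right 2 to 16, up 1 to 12 — 13 moves in all.
Check: order respected (14 at step 10, 16 at step 12); 13 moves as required.

8 -> 4 -> 3 -> 2 -> 1 -> 5 -> 6 -> 7 -> 11 -> 10 -> 14 -> 15 -> 16 -> 12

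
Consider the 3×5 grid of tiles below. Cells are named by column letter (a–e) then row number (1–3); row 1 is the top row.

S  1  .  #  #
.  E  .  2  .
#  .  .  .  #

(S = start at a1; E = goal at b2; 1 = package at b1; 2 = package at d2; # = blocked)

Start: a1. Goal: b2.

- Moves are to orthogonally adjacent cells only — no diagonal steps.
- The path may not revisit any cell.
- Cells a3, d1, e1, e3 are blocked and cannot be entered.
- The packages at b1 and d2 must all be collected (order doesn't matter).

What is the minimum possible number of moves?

Any route passes through b1 and d2 in some order between a1 and b2. Summing Manhattan distances along each leg and taking the cheapest ordering (a1 → b1 → d2 → b2) gives a lower bound of 1 + 3 + 2 = 6 moves.
The shortest route satisfying every rule uses 8 moves: a1 → b1 → c1 → c2 → d2 → d3 → c3 → b3 → b2.
The no-revisit rule (legs can't share cells) pushes the minimum above the 6-move bound; an exhaustive check rules out every length from 6 to 7, leaving 8 as the minimum.

8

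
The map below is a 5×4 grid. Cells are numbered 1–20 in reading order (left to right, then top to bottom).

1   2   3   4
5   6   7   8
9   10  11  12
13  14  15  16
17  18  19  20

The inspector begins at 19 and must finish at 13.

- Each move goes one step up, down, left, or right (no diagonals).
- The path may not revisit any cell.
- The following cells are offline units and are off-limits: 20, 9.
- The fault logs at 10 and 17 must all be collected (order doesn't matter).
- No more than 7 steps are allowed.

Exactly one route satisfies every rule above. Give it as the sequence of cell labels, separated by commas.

Any route must reach 10 and 17 and still end at 13 within 7 moves, so the order of the required stops is forced.
Route from 19: up 2 to 11, left 1 to 10, down 2 to 18, left 1 to 17, up 1 to 13 — 7 moves in all.
Check: all required cells visited; 7 ≤ 7 moves.

19, 15, 11, 10, 14, 18, 17, 13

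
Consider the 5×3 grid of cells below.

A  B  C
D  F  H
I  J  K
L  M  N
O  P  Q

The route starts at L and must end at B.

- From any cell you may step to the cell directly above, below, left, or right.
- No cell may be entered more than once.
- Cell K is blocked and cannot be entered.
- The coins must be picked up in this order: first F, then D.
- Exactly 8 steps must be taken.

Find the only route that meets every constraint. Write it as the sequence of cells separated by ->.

The waypoints must appear in the order F, D, with no cell reused.
Route from L: down to O, right to P, 3× up (reaching F), left to D, up to A, right to B — 8 moves in all.
Check: order respected (F at step 5, D at step 6); 8 moves as required.

L -> O -> P -> M -> J -> F -> D -> A -> B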